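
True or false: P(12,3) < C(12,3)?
P(12,3) = 1,320 and C(12,3) = 220; P(n,r) = r! × C(n,r) so P > C whenever r ≥ 2.
Final answer: False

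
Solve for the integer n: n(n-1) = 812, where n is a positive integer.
n² − n − 812 = 0, so n = (1 ± √(1 + 4·812))/2 = (1 ± √3,249)/2 = (1 ± 57)/2, i.e. n = 29 or n = -28. Taking the positive root, n = 29 (check: 29×28 = 812).

Answer: 29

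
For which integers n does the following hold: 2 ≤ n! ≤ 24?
2, 3, 4

Working:
n! is strictly increasing; 2! = 2 and 4! = 24, so valid n = 2, 3, 4.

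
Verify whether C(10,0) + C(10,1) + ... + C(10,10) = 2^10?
True

Binomial theorem with x = y = 1: Σ C(10,i) = (1+1)^10 = 2^10 = 1,024. The statement holds.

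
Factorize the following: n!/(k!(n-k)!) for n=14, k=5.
C(14,5) = 2,002

Solution: This is the binomial coefficient C(14,5) = 2,002.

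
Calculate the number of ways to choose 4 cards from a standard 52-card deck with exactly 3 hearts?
11,154

Reasoning: 13 hearts and 39 non-hearts: C(13,3) × C(39,1) = 286 × 39 = 11,154.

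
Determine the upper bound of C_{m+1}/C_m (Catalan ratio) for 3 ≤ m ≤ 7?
C_{m+1}/C_m = 2(2m+1)/(m+2), which increases with m. Maximum at m = 7: 2·15/9 = 10/3.

Answer: 10/3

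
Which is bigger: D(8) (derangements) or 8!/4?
D(8)

Reasoning: D(8) = (8-1)·[D(7) + D(6)] = 7·[1,854 + 265] = 14,833; 8!/4 = 40,320/4 = 10,080.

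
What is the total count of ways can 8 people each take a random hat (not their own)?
14,833
Using D(n) = (n-1)[D(n-1) + D(n-2)]:
D(8) = (8-1) × [D(7) + D(6)]
      = 7 × [1854 + 265]
      = 7 × 2119
      = 14,833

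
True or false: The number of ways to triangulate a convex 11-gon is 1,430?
False
Triangulations of a convex 11-gon are counted by the Catalan number C_9: C_9 = C(18,9)/(9+1) = 48,620/10 = 4,862.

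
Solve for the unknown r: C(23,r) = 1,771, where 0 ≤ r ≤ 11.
C(23,r) is increasing for 0 ≤ r ≤ 11. Stepping up (C(23,r+1) = C(23,r)·(23−r)/(r+1)): C(23,1) = 23, C(23,2) = 253, C(23,3) = 1,771 ✓. So r = 3.

Answer: 3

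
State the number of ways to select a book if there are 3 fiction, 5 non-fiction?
8

By the addition principle: 3 + 5 = 8.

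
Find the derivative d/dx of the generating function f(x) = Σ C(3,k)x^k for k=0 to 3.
Term-by-term differentiation gives Σ k·C(3,k)x^{k-1} for k=1 to 3.

Answer: Σ k·C(3,k)x^(k-1) for k=1 to 3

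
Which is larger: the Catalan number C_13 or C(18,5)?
C_13

Solution: C_13 = C(26,13)/(13+1) = 10,400,600/14 = 742,900; C(18,5) = 8,568.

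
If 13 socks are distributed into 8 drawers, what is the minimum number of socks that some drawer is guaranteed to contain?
2

Reasoning: Pigeonhole: ⌈13/8⌉ = 2.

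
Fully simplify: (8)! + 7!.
(8)! + 7! = (8)·7! + 7! = (8+1)·7! = 9·7! = 45,360.
Final answer: 45,360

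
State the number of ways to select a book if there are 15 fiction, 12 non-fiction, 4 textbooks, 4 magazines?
35

Solution: By the addition principle: 15 + 12 + 4 + 4 = 35.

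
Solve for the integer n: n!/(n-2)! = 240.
16

Explanation: n!/(n-2)! = n×(n-1), a product of 2 consecutive integers ≈ (n−0.5)^2. 240^(1/2) + 0.5 ≈ 16.0; check n = 16: 16×15 = 240 ✓. So n = 16.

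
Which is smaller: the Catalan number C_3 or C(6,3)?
C_3

Solution: C_3 = C(6,3)/(3+1) = 20/4 = 5; C(6,3) = 20.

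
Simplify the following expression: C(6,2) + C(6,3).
35

Explanation: By Pascal's identity: C(7,3) = 35.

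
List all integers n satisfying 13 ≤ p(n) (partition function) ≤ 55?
7, 8, 9, 10

Solution: Tabulating p(n) via p(n) = p(n−1) + p(n−2) − p(n−5) − p(n−7) + …: p(6)=11; p(7)=15; p(8)=22; p(9)=30; p(10)=42; p(11)=56. So valid n = 7, 8, 9, 10.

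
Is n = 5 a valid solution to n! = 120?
5! = 5·4! = 5·24 = 120, which equals 120.
Final answer: Yes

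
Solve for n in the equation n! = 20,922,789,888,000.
16

n! is strictly increasing. 14! = 87,178,291,200, 15! = 1,307,674,368,000, 16! = 20,922,789,888,000 ✓. So n = 16.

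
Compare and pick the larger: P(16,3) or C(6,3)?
P(16,3)

Reasoning: P(16,3)=3,360, C(6,3)=20.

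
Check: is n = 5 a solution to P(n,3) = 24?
No

Reasoning: P(5,3) = 5·4·3 = 60, which does not equal 24.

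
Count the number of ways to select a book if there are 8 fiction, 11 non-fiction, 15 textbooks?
By the addition principle: 8 + 11 + 15 = 34.
Final answer: 34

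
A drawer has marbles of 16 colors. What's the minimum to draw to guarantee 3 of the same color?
Worst case: 2 of each = 32. One more: 33.

Answer: 33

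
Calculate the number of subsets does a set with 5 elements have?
32

Each element can be included or excluded: 2^5 = 32.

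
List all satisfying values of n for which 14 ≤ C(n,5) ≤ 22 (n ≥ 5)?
C(6,5)=6; C(7,5)=21; C(8,5)=56. So valid n = 7.

Answer: 7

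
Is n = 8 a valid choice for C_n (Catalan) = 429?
No

Solution: C_8 = C(16,8)/(8+1) = 12,870/9 = 1,430, which does not equal 429.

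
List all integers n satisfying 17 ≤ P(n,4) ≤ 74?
4

Working:
P(3,4)=0; P(4,4)=24; P(5,4)=120. So valid n = 4.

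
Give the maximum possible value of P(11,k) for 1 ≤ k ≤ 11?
39,916,800

P(11,k) increases in k, so maximum at k = 11: 11! = 39,916,800.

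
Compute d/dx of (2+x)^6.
6(2+x)^5

Solution: Using the power rule: d/dx (2+x)^6 = 6(2+x)^{5}.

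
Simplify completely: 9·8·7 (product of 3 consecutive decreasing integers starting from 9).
504

Solution: This is P(9,3) = 9!/(6)! = 504.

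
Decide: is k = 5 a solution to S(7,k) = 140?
Yes

Reasoning: S(7,5) = 5·S(6,5) + S(6,4) = 5·15 + 65 = 140, which equals 140.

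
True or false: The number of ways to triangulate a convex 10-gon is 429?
False

Triangulations of a convex 10-gon are counted by the Catalan number C_8: C_8 = C(16,8)/(8+1) = 12,870/9 = 1,430.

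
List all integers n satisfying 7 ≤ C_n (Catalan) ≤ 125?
4, 5

Reasoning: C_3=5; C_4=14; C_5=42; C_6=132. So valid n = 4, 5.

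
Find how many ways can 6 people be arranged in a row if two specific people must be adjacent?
240

Working:
Treat pair as unit: (6-1)! arrangements × 2 internal orders = 240.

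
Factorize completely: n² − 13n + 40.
(n − 5)(n − 8)

Working:
Seek roots whose sum is 13 and product is 40: (5, 8). So n² − 13n + 40 = (n − 5)(n − 8).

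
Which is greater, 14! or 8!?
14!

Reasoning: 14!=87,178,291,200, 8!=40,320. 14! > 8!.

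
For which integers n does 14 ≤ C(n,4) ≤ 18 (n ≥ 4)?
6

Explanation: C(5,4)=5; C(6,4)=15; C(7,4)=35. So valid n = 6.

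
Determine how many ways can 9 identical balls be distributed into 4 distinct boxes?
220

Reasoning: C(9+4-1, 4-1) = C(12, 3) = 220.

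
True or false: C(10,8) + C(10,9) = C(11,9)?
True

Pascal's identity C(n,k) + C(n,k+1) = C(n+1,k+1): 45 + 10 = 55 = C(11,9).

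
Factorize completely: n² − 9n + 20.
Seek roots whose sum is 9 and product is 20: (4, 5). So n² − 9n + 20 = (n − 4)(n − 5).

Answer: (n − 4)(n − 5)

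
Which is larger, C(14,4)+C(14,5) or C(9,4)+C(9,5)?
C(14,4)+C(14,5)

Explanation: First=3,003, Second=252.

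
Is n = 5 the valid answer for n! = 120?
5! = 5·4! = 5·24 = 120, which equals 120.
Final answer: Yes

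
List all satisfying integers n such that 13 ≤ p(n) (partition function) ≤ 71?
7, 8, 9, 10, 11

Solution: Tabulating p(n) via p(n) = p(n−1) + p(n−2) − p(n−5) − p(n−7) + …: p(6)=11; p(7)=15; p(8)=22; p(9)=30; p(10)=42; p(11)=56; p(12)=77. So valid n = 7, 8, 9, 10, 11.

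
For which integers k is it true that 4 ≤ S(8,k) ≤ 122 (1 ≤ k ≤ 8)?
S(8,1)=1; S(8,2)=127; S(8,3)=966; S(8,4)=1,701; S(8,5)=1,050; S(8,6)=266; S(8,7)=28; S(8,8)=1. So valid k = 7.

Answer: 7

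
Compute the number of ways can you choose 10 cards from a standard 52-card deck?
15,820,024,220

Working:
C(52,10) = 15,820,024,220.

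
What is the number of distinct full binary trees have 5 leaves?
14

Explanation: Using the Catalan number formula: C_n = C(2n, n) / (n+1)
C_4 = C(8, 4) / (4+1)
     = 70 / 5
     = 14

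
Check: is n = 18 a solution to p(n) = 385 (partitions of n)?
Yes

Solution: Pentagonal recurrence p(n) = p(n−1) + p(n−2) − p(n−5) − p(n−7) + …: p(18) = p(17) + p(16) − p(13) − p(11) + p(6) + p(3) = 297 + 231 − 101 − 56 + 11 + 3 = 385, which equals 385.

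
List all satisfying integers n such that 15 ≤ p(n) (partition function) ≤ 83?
7, 8, 9, 10, 11, 12

Tabulating p(n) via p(n) = p(n−1) + p(n−2) − p(n−5) − p(n−7) + …: p(6)=11; p(7)=15; p(8)=22; p(9)=30; p(10)=42; p(11)=56; p(12)=77; p(13)=101. So valid n = 7, 8, 9, 10, 11, 12.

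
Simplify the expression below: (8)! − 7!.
35,280

(8)! − 7! = (8)·7! − 7! = (8−1)·7! = 7·7! = 35,280.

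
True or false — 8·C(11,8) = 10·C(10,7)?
False

Absorption identity k·C(n,k) = n·C(n-1,k-1). LHS = 8·165 = 1,320; RHS = 10·120 = 1,200.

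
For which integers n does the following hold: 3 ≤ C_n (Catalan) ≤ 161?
3, 4, 5, 6

Reasoning: C_2=2; C_3=5; C_4=14; C_5=42; C_6=132; C_7=429. So valid n = 3, 4, 5, 6.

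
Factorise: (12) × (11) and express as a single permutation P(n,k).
P(12,2) = 12!/(10)!

Product of 2 consecutive descending integers starting at 12: P(12,2) = 12!/10! = 132.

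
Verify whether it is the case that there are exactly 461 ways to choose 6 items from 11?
False
C(11,6) = 462 ≠ 461.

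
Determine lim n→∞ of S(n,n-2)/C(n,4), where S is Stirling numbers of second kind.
The leading term of S(n,n-2) as a polynomial in n is (3)!!·C(n,4), so the ratio → (3)!! = 3.

Answer: 3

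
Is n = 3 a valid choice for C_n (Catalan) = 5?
Yes
C_3 = C(6,3)/(3+1) = 20/4 = 5, which equals 5.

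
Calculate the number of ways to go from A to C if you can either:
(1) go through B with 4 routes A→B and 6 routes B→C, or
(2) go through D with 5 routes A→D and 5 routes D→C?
Route via B: 4×6=24. Route via D: 5×5=25. Total: 49.
Final answer: 49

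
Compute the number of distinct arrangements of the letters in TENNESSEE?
3,780

Word has 9 letters (T=1, E=4, N=2, S=2). Arrangements: 9!/Π(k!) = 3,780.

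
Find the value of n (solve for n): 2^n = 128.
7

Explanation: 2^7 = 128, so n = 7.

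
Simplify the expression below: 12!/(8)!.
This equals 12×11×...×9 = 11,880.

Answer: 11,880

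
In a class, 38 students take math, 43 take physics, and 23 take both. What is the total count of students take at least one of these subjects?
|A∪B| = |A|+|B|-|A∩B| = 38+43-23 = 58.

Answer: 58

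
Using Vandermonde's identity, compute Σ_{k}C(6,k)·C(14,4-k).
4,845
= C(6+14,4) = C(20,4) = 4,845.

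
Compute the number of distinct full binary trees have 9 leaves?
1,430
Using the Catalan number formula: C_n = C(2n, n) / (n+1)
C_8 = C(16, 8) / (8+1)
     = 12870 / 9
     = 1,430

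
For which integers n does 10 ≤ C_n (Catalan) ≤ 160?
4, 5, 6

Solution: C_3=5; C_4=14; C_5=42; C_6=132; C_7=429. So valid n = 4, 5, 6.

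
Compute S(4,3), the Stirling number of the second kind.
6

Solution: Using the Stirling recurrence: S(n,k) = k·S(n-1,k) + S(n-1,k-1)
S(4,3) = 3·S(3,3) + S(3,2)
         = 3·1 + 3
         = 3 + 3
         = 6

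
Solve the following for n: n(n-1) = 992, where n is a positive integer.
32

n² − n − 992 = 0, so n = (1 ± √(1 + 4·992))/2 = (1 ± √3,969)/2 = (1 ± 63)/2, i.e. n = 32 or n = -31. Taking the positive root, n = 32 (check: 32×31 = 992).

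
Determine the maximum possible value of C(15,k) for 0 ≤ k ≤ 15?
6,435

Explanation: Maximum at k = 7 or k = 8: C(15,7) = 6,435.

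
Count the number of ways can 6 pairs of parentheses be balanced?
132

Working:
Using the Catalan number formula: C_n = C(2n, n) / (n+1)
C_6 = C(12, 6) / (6+1)
     = 924 / 7
     = 132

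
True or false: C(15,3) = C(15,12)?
True

Solution: C(15,3) = C(15,15-3) by the symmetry property; both equal 455.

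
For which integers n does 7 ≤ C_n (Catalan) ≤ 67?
4, 5
C_3=5; C_4=14; C_5=42; C_6=132. So valid n = 4, 5.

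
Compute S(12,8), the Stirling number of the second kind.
159,027

Working:
Using the Stirling recurrence: S(n,k) = k·S(n-1,k) + S(n-1,k-1)
S(12,8) = 8·S(11,8) + S(11,7)
         = 8·11880 + 63987
         = 95040 + 63987
         = 159,027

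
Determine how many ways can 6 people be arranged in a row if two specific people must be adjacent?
240
Treat pair as unit: (6-1)! arrangements × 2 internal orders = 240.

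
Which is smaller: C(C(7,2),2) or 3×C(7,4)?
3×C(7,4)

Reasoning: C(C(7,2),2)=210, 3×C(7,4)=105.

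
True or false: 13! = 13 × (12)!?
True

Explanation: By definition n! = n × (n-1)!, so 13! = 13 × 12!.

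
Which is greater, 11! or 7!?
11!

Solution: 11!=39,916,800, 7!=5,040. 11! > 7!.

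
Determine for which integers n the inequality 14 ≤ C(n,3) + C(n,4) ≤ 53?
5, 6

Reasoning: C(4,3)+C(4,4)=5; C(5,3)+C(5,4)=15; C(6,3)+C(6,4)=35; C(7,3)+C(7,4)=70. So valid n = 5, 6.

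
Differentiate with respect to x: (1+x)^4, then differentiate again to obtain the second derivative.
12(1+x)^2

First derivative: 4(1+x)^{3}. Second derivative: 4·3·(1+x)^{2} = 12(1+x)^{2}.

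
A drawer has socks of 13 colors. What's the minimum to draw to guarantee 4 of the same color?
40

Working:
Worst case: 3 of each = 39. One more: 40.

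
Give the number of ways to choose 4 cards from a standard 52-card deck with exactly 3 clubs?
11,154

13 clubs and 39 non-clubs: C(13,3) × C(39,1) = 286 × 39 = 11,154.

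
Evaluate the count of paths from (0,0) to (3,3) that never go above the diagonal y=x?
5

Explanation: Counted by the Catalan number C_3: C_3 = C(6,3)/(3+1) = 20/4 = 5.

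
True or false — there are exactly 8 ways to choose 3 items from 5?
False

Solution: C(5,3) = 10 ≠ 8.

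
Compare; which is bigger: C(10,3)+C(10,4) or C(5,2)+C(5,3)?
First=330, Second=20.

Answer: C(10,3)+C(10,4)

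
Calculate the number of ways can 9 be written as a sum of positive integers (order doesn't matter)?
30
Pentagonal recurrence p(n) = p(n−1) + p(n−2) − p(n−5) − p(n−7) + …: p(9) = p(8) + p(7) − p(4) − p(2) = 22 + 15 − 5 − 2 = 30.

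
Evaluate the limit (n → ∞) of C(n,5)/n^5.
1/120

Reasoning: C(n,5) ≈ n^5/5! for large n. Limit = 1/5! = 1/120.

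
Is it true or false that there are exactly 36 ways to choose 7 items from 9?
True

Explanation: C(9,7) = 36.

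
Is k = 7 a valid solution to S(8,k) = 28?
S(8,7) = 7·S(7,7) + S(7,6) = 7·1 + 21 = 28, which equals 28.
Final answer: Yes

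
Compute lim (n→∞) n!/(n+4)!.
0
n!/(n+4)! = 1/[(n+1)(n+2)···(n+4)] → 0 as n → ∞.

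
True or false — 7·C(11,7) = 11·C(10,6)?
True

Absorption identity k·C(n,k) = n·C(n-1,k-1). LHS = 7·330 = 2,310; RHS = 11·210 = 2,310.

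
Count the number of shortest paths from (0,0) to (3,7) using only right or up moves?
120

Solution: Choose 3 rights from 10 moves: C(10,3) = 120.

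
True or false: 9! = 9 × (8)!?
True

Working:
By definition n! = n × (n-1)!, so 9! = 9 × 8!.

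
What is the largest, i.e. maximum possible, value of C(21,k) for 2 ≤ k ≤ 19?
352,716

C(21,k) is maximised at the centre of the row: C(21,10) = 352,716.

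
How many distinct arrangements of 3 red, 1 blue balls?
4

Solution: Multinomial: 4!/(3! × 1!) = 4.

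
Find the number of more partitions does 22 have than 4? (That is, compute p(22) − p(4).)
997

Explanation: Pentagonal recurrence p(n) = p(n−1) + p(n−2) − p(n−5) − p(n−7) + …: p(22) = p(21) + p(20) − p(17) − p(15) + p(10) + p(7) − p(0) = 792 + 627 − 297 − 176 + 42 + 15 − 1 = 1,002.
p(4) = p(3) + p(2) = 3 + 2 = 5.
Difference = 1,002 − 5 = 997.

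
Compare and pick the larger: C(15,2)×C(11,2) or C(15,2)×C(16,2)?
C(15,2)×C(16,2)

Working:
C(15,2)×C(11,2)=5,775, C(15,2)×C(16,2)=12,600.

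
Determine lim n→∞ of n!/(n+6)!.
n!/(n+6)! = 1/[(n+1)(n+2)···(n+6)] → 0 as n → ∞.

Answer: 0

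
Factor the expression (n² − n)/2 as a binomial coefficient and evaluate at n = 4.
C(n,2); C(4,2) = 6

Reasoning: (n² − n)/2 = n(n−1)/2 = C(n,2). At n = 4: C(4,2) = 6.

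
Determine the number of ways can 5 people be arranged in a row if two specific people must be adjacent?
48
Treat pair as unit: (5-1)! arrangements × 2 internal orders = 48.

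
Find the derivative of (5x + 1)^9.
45(5x + 1)^8

Chain rule: 9(5x+1)^{8} × 5 = 45(5x+1)^{8}.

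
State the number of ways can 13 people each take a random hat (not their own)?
2,290,792,932

Explanation: Using D(n) = (n-1)[D(n-1) + D(n-2)]:
D(13) = (13-1) × [D(12) + D(11)]
      = 12 × [176214841 + 14684570]
      = 12 × 190899411
      = 2,290,792,932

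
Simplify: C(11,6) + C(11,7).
792
By Pascal's identity: C(12,7) = 792.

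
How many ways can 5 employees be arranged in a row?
120

Working:
Arrangements of 5 distinct objects: 5! = 120.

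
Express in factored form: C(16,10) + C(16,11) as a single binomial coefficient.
C(17,11)

Reasoning: By Pascal's identity: C(16,10) + C(16,11) = C(17,11) = 12,376.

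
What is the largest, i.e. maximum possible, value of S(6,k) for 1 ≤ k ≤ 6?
Row S(6,k) for k = 1..6 (via S(n,k) = k·S(n−1,k) + S(n−1,k−1)): 1, 31, 90, 65, 15, 1. The row is unimodal; maximum at k = 3: 90.

Answer: 90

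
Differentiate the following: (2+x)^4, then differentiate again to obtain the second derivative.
12(2+x)^2
First derivative: 4(2+x)^{3}. Second derivative: 4·3·(2+x)^{2} = 12(2+x)^{2}.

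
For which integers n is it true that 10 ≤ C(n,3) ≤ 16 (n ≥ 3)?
C(4,3)=4; C(5,3)=10; C(6,3)=20. So valid n = 5.

Answer: 5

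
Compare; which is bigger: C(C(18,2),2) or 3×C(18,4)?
C(C(18,2),2)

Solution: C(C(18,2),2)=11,628, 3×C(18,4)=9,180.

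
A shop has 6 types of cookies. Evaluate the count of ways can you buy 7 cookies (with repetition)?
792
Stars and bars: C(7+6-1, 7) = C(12, 7) = 792.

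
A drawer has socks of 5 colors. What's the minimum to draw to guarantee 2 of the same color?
6

Solution: Worst case: 1 of each = 5. One more: 6.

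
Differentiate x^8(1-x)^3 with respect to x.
Product rule: 8x^{7}(1-x)^{3} + x^8·(-3)(1-x)^{2}.

Answer: 8x^7(1-x)^3 - 3x^8(1-x)^2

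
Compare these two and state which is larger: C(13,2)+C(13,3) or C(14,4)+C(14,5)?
First=364, Second=3,003.
Final answer: C(14,4)+C(14,5)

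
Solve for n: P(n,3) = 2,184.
14

Reasoning: P(n,3) = n(n−1)(n−2) is increasing in n; n(n−1)(n−2) ≈ (n−1)^3 = 2,184 gives n ≈ 14.0. Check: P(12,3) = 1,320, P(13,3) = 1,716, P(14,3) = 2,184 ✓. So n = 14.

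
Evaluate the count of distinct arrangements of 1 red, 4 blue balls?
5

Reasoning: Multinomial: 5!/(1! × 4!) = 5.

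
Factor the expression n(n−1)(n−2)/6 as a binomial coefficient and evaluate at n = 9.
C(n,3); C(9,3) = 84

Solution: n(n−1)(n−2)/6 = n!/(3!(n−3)!) = C(n,3). At n = 9: C(9,3) = 84.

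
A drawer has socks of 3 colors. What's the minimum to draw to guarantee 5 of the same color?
13

Solution: Worst case: 4 of each = 12. One more: 13.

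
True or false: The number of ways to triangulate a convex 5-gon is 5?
True

Solution: Triangulations of a convex 5-gon are counted by the Catalan number C_3: C_3 = C(6,3)/(3+1) = 20/4 = 5.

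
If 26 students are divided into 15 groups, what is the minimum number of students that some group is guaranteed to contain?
Pigeonhole: ⌈26/15⌉ = 2.
Final answer: 2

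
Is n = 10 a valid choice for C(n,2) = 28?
No

C(10,2) = 10·9/2! = 90/2 = 45, which does not equal 28.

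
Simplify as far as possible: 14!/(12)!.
This equals 14×13 = 182.
Final answer: 182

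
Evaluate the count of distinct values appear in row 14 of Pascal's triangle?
8
Row 14 has entries C(14,0)..C(14,14); by symmetry C(14,k)=C(14,14-k), giving 8 distinct values.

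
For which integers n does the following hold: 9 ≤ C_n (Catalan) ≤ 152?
4, 5, 6

C_3=5; C_4=14; C_5=42; C_6=132; C_7=429. So valid n = 4, 5, 6.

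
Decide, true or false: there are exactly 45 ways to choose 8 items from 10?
True

Explanation: C(10,8) = 45.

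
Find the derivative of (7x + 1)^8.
56(7x + 1)^7

Explanation: Chain rule: 8(7x+1)^{7} × 7 = 56(7x+1)^{7}.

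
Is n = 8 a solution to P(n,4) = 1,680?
Yes

P(8,4) = 8·7·6·5 = 1,680, which equals 1,680.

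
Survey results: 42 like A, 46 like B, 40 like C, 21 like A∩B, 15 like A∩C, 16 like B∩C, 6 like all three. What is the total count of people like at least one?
82

Working:
|A∪B∪C| = 42+46+40-21-15-16+6 = 82.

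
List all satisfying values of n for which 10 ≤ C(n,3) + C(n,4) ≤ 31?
C(4,3)+C(4,4)=5; C(5,3)+C(5,4)=15; C(6,3)+C(6,4)=35. So valid n = 5.
Final answer: 5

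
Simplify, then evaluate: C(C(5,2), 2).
45

Explanation: C(5,2) = 10, then C(10, 2) = 45.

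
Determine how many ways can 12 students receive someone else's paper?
Using D(n) = (n-1)[D(n-1) + D(n-2)]:
D(12) = (12-1) × [D(11) + D(10)]
      = 11 × [14684570 + 1334961]
      = 11 × 16019531
      = 176,214,841

Answer: 176,214,841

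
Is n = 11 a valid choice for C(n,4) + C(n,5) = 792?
Yes

Explanation: C(11,4) + C(11,5) = 330 + 462 = 792, which equals 792.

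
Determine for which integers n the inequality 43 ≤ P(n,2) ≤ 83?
8, 9

P(7,2)=42; P(8,2)=56; P(9,2)=72; P(10,2)=90. So valid n = 8, 9.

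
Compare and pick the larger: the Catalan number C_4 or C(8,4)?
C_4 = C(8,4)/(4+1) = 70/5 = 14; C(8,4) = 70.

Answer: C(8,4)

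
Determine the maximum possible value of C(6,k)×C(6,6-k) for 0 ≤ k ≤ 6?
400

Working:
C(6,k)·C(6,6-k) = C(6,k)², maximised at the centre k = 3: C(6,3)² = 400.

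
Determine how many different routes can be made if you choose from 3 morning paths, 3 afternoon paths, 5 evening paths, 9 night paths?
405

Solution: By the multiplication principle: 3 × 3 × 5 × 9 = 405.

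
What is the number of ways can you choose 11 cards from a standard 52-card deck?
60,403,728,840

Reasoning: C(52,11) = 60,403,728,840.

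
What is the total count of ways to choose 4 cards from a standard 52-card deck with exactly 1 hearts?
118,807

Reasoning: 13 hearts and 39 non-hearts: C(13,1) × C(39,3) = 13 × 9139 = 118,807.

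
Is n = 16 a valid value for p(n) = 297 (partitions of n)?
No

Explanation: Pentagonal recurrence p(n) = p(n−1) + p(n−2) − p(n−5) − p(n−7) + …: p(16) = p(15) + p(14) − p(11) − p(9) + p(4) + p(1) = 176 + 135 − 56 − 30 + 5 + 1 = 231, which does not equal 297.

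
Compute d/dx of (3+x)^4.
4(3+x)^3

Explanation: Using the power rule: d/dx (3+x)^4 = 4(3+x)^{3}.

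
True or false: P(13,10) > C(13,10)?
P(13,10) = 1,037,836,800 and C(13,10) = 286; P(n,r) = r! × C(n,r) so P > C whenever r ≥ 2.
Final answer: True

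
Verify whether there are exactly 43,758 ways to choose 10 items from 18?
True

Solution: C(18,10) = 43,758.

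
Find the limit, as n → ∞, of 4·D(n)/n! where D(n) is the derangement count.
D(n)/n! → 1/e, so 4·D(n)/n! → 4/e.
Final answer: 4/e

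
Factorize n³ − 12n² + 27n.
n(n − 3)(n − 9)
n³ − 12n² + 27n = n(n² − 12n + 27) = n(n − 3)(n − 9).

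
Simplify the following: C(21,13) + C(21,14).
319,770

Working:
By Pascal's identity: C(22,14) = 319,770.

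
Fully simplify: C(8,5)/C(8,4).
C(n,k+1)/C(n,k) = (n−k)/(k+1). Here (8−4)/(4+1) = 4/5 = 4/5.

Answer: 4/5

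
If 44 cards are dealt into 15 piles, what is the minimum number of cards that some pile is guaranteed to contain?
3
Pigeonhole: ⌈44/15⌉ = 3.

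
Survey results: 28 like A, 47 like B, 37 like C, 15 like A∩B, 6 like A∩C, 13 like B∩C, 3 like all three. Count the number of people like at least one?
81
|A∪B∪C| = 28+47+37-15-6-13+3 = 81.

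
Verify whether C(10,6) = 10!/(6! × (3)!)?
False

Explanation: The correct denominator is 6!×4!, giving C(10,6) = 210; the stated RHS is 10!/(6!×3!) = 840 ≠ 210, so the statement does not hold.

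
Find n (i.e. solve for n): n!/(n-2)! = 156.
13

Reasoning: n!/(n-2)! = n×(n-1), a product of 2 consecutive integers ≈ (n−0.5)^2. 156^(1/2) + 0.5 ≈ 13.0; check n = 13: 13×12 = 156 ✓. So n = 13.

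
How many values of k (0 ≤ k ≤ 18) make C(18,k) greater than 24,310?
5

Explanation: Row 18 is unimodal and symmetric about k=18/2. C(18,6)=18,564 ≤ 24,310; C(18,7)=31,824 > 24,310; by symmetry C(18,k) > 24,310 for k = 7..11. That's 11 - 7 + 1 = 5 values.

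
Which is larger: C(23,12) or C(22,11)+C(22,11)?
C(23,12)=1,352,078; C(22,11)+C(22,11)=705,432+705,432=1,410,864.

Answer: C(22,11)+C(22,11)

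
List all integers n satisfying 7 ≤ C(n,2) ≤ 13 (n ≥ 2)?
5

Reasoning: C(4,2)=6; C(5,2)=10; C(6,2)=15. So valid n = 5.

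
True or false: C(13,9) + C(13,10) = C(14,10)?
True

Explanation: Pascal's identity C(n,k) + C(n,k+1) = C(n+1,k+1): 715 + 286 = 1,001 = C(14,10).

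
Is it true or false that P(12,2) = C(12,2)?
False

P(12,2) = 132 but C(12,2) = 66; they differ by a factor of 2! = 2, so the statement does not hold.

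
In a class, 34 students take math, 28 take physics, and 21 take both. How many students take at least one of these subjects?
|A∪B| = |A|+|B|-|A∩B| = 34+28-21 = 41.
Final answer: 41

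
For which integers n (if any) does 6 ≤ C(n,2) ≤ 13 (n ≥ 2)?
4, 5
C(3,2)=3; C(4,2)=6; C(5,2)=10; C(6,2)=15. So valid n = 4, 5.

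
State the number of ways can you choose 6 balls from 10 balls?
210

Explanation: C(10,6) = 10! / (6! × (10-6)!)
         = 10! / (6! × 4!)
         = 210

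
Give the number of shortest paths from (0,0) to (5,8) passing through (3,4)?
To (3,4): C(7,3)=35. From there: C(6,2)=15. Total: 525.

Answer: 525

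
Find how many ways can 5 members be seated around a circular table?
24

Explanation: Circular arrangements: (5-1)! = 24.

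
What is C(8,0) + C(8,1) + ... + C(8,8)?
Sum of binomial coefficients = 2^8 = 256.

Answer: 256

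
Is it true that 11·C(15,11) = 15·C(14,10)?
True

Absorption identity k·C(n,k) = n·C(n-1,k-1). LHS = 11·1365 = 15,015; RHS = 15·1001 = 15,015.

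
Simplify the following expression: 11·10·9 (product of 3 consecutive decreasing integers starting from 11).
990

Solution: This is P(11,3) = 11!/(8)! = 990.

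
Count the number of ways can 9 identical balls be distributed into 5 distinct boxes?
715

Solution: C(9+5-1, 5-1) = C(13, 4) = 715.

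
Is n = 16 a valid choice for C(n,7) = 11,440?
Yes
C(16,7) = 16·15·14·13·12·11·10/7! = 57,657,600/5,040 = 11,440, which equals 11,440.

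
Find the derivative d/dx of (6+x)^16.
Using the power rule: d/dx (6+x)^16 = 16(6+x)^{15}.
Final answer: 16(6+x)^15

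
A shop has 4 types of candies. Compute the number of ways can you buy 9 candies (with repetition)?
Stars and bars: C(9+4-1, 9) = C(12, 9) = 220.

Answer: 220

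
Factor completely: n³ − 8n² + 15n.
n(n − 3)(n − 5)

n³ − 8n² + 15n = n(n² − 8n + 15) = n(n − 3)(n − 5).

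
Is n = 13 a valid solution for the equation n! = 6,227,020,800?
13! = 13·12! = 13·479,001,600 = 6,227,020,800, which equals 6,227,020,800.
Final answer: Yes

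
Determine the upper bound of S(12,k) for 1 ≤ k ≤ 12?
Row S(12,k) for k = 1..12 (via S(n,k) = k·S(n−1,k) + S(n−1,k−1)): 1, 2,047, 86,526, 611,501, 1,379,400, 1,323,652, 627,396, 159,027, 22,275, 1,705, 66, 1. The row is unimodal; maximum at k = 5: 1,379,400.
Final answer: 1,379,400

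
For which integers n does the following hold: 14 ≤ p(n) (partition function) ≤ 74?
7, 8, 9, 10, 11

Reasoning: Tabulating p(n) via p(n) = p(n−1) + p(n−2) − p(n−5) − p(n−7) + …: p(6)=11; p(7)=15; p(8)=22; p(9)=30; p(10)=42; p(11)=56; p(12)=77. So valid n = 7, 8, 9, 10, 11.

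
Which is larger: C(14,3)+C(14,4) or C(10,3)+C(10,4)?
C(14,3)+C(14,4)

Reasoning: First=1,365, Second=330.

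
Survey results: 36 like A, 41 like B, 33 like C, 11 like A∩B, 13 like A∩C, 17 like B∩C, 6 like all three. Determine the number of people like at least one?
75

Reasoning: |A∪B∪C| = 36+41+33-11-13-17+6 = 75.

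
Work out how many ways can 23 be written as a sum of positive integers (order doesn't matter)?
1,255

Explanation: Pentagonal recurrence p(n) = p(n−1) + p(n−2) − p(n−5) − p(n−7) + …: p(23) = p(22) + p(21) − p(18) − p(16) + p(11) + p(8) − p(1) = 1,002 + 792 − 385 − 231 + 56 + 22 − 1 = 1,255.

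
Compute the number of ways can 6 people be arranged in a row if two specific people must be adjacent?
240

Treat pair as unit: (6-1)! arrangements × 2 internal orders = 240.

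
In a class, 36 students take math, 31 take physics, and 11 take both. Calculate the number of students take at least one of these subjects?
56

Working:
|A∪B| = |A|+|B|-|A∩B| = 36+31-11 = 56.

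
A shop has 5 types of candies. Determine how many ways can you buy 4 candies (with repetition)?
70

Working:
Stars and bars: C(4+5-1, 4) = C(8, 4) = 70.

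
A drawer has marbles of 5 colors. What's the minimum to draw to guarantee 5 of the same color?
Worst case: 4 of each = 20. One more: 21.

Answer: 21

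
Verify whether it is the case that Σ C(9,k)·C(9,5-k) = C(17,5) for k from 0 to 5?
False

Vandermonde's identity gives C(18,5) = 8,568; RHS C(17,5) = 6,188.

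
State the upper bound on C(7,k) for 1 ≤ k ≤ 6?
C(7,k) is maximised at the centre of the row: C(7,3) = 35.

Answer: 35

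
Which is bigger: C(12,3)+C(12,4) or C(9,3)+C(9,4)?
C(12,3)+C(12,4)
First=715, Second=210.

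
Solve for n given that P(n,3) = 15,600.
P(n,3) = n(n−1)(n−2) is increasing in n; n(n−1)(n−2) ≈ (n−1)^3 = 15,600 gives n ≈ 26.0. Check: P(24,3) = 12,144, P(25,3) = 13,800, P(26,3) = 15,600 ✓. So n = 26.
Final answer: 26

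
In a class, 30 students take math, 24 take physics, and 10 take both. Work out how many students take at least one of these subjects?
44

Reasoning: |A∪B| = |A|+|B|-|A∩B| = 30+24-10 = 44.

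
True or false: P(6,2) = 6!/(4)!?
True

Working:
Permutation formula P(n,k) = n!/(n-k)!: 6!/4! = 720/24 = 30 = P(6,2). The statement holds.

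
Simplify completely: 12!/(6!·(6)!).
924

Solution: This is C(12,6) = 924.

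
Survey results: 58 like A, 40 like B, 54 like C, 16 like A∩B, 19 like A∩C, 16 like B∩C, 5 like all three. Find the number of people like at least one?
106

Solution: |A∪B∪C| = 58+40+54-16-19-16+5 = 106.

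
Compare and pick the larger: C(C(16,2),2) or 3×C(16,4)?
C(C(16,2),2)

Explanation: C(C(16,2),2)=7,140, 3×C(16,4)=5,460.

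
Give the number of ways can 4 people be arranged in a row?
24

Arrangements of 4 distinct objects: 4! = 24.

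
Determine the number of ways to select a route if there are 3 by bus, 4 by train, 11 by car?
By the addition principle: 3 + 4 + 11 = 18.

Answer: 18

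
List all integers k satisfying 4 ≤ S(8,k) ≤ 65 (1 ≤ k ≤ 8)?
7

Explanation: S(8,1)=1; S(8,2)=127; S(8,3)=966; S(8,4)=1,701; S(8,5)=1,050; S(8,6)=266; S(8,7)=28; S(8,8)=1. So valid k = 7.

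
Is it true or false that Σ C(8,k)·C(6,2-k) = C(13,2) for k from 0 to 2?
False
Vandermonde's identity gives C(14,2) = 91; RHS C(13,2) = 78.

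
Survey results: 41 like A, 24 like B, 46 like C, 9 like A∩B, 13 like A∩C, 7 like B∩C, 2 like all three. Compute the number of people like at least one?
|A∪B∪C| = 41+24+46-9-13-7+2 = 84.

Answer: 84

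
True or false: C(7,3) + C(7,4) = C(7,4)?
False

Working:
Pascal's identity gives C(8,4) = 70, whereas C(7,4) = 35.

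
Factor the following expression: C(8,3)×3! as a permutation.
P(8,3)

Solution: C(8,3)×3! = [8!/(3!(5)!)]×3! = 8!/(5)! = P(8,3) = 336.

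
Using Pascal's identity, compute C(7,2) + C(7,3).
C(7,2) + C(7,3) = C(8,3) = 56.
Final answer: 56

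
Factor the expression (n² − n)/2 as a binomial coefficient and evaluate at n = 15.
C(n,2); C(15,2) = 105

(n² − n)/2 = n(n−1)/2 = C(n,2). At n = 15: C(15,2) = 105.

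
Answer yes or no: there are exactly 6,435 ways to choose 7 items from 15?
C(15,7) = 6,435.

Answer: Yes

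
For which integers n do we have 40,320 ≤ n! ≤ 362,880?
8, 9

Reasoning: n! is strictly increasing; 8! = 40,320 and 9! = 362,880, so valid n = 8, 9.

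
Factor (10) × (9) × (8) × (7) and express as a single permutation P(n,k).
Product of 4 consecutive descending integers starting at 10: P(10,4) = 10!/6! = 5,040.
Final answer: P(10,4) = 10!/(6)!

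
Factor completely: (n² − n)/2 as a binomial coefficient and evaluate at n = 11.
C(n,2); C(11,2) = 55

Working:
(n² − n)/2 = n(n−1)/2 = C(n,2). At n = 11: C(11,2) = 55.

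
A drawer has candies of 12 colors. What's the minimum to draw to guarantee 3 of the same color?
25
Worst case: 2 of each = 24. One more: 25.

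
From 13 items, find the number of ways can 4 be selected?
715

Reasoning: C(13,4) = 13! / (4! × (13-4)!)
         = 13! / (4! × 9!)
         = 715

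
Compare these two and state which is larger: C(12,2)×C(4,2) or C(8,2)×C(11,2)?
C(8,2)×C(11,2)

Reasoning: C(12,2)×C(4,2)=396, C(8,2)×C(11,2)=1,540.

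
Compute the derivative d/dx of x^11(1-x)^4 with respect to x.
11x^10(1-x)^4 - 4x^11(1-x)^3

Solution: Product rule: 11x^{10}(1-x)^{4} + x^11·(-4)(1-x)^{3}.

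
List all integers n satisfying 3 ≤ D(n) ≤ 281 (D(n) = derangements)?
Using D(n) = (n−1)[D(n−1) + D(n−2)] with D(1)=0, D(2)=1: D(3)=2; D(4)=9; D(5)=44; D(6)=265; D(7)=1,854. So valid n = 4, 5, 6.

Answer: 4, 5, 6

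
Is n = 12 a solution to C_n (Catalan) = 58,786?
No

Reasoning: C_12 = C(24,12)/(12+1) = 2,704,156/13 = 208,012, which does not equal 58,786.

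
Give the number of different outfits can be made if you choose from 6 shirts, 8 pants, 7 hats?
336

Explanation: By the multiplication principle: 6 × 8 × 7 = 336.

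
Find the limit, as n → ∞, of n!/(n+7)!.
0

Working:
n!/(n+7)! = 1/[(n+1)(n+2)···(n+7)] → 0 as n → ∞.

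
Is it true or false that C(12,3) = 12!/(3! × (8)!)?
False

Working:
The correct denominator is 3!×9!, giving C(12,3) = 220; the stated RHS is 12!/(3!×8!) = 1,980 ≠ 220, so the statement does not hold.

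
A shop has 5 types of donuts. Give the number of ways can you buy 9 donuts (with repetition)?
715

Solution: Stars and bars: C(9+5-1, 9) = C(13, 9) = 715.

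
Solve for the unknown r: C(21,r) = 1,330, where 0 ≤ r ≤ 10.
3

Working:
C(21,r) is increasing for 0 ≤ r ≤ 10. Stepping up (C(21,r+1) = C(21,r)·(21−r)/(r+1)): C(21,1) = 21, C(21,2) = 210, C(21,3) = 1,330 ✓. So r = 3.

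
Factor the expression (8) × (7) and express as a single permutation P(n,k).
Product of 2 consecutive descending integers starting at 8: P(8,2) = 8!/6! = 56.

Answer: P(8,2) = 8!/(6)!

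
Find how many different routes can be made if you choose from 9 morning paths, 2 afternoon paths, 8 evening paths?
144
By the multiplication principle: 9 × 2 × 8 = 144.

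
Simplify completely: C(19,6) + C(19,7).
By Pascal's identity: C(20,7) = 77,520.

Answer: 77,520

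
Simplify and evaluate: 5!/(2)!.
This equals 5×4×3 = 60.
Final answer: 60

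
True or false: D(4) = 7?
False

Explanation: Derangements of 4 elements: D(4) = (4-1)·[D(3) + D(2)] = 3·[2 + 1] = 9.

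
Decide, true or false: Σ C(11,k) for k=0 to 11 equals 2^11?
True

Working:
Binomial theorem: Σ C(11,k) = (1+1)^11 = 2^11 = 2,048; RHS 2^11 = 2,048.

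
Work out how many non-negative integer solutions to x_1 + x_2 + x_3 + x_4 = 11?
364
C(11+4-1, 4-1) = 364.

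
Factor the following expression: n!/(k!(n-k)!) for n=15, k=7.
This is the binomial coefficient C(15,7) = 6,435.
Final answer: C(15,7) = 6,435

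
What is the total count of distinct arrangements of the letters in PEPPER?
Word has 6 letters (P=3, E=2, R=1). Arrangements: 6!/Π(k!) = 60.

Answer: 60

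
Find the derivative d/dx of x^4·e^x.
(4x^3 + x^4)e^x

Working:
Product rule: d/dx[x^4]·e^x + x^4·d/dx[e^x] = 4x^{3}e^x + x^4e^x.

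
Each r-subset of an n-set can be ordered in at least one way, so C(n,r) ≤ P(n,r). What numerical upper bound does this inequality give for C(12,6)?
665,280

P(12,6) = 12·11·10·9·8·7 = 665,280, so C(12,6) ≤ 665,280. (The bound is loose by a factor of 6! = 720: C(12,6) = 665,280/720 = 924.)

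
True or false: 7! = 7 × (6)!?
True

Explanation: By definition n! = n × (n-1)!, so 7! = 7 × 6!.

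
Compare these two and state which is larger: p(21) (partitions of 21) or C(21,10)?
C(21,10)
Pentagonal recurrence p(n) = p(n−1) + p(n−2) − p(n−5) − p(n−7) + …: p(21) = p(20) + p(19) − p(16) − p(14) + p(9) + p(6) = 627 + 490 − 231 − 135 + 30 + 11 = 792; C(21,10) = 352,716.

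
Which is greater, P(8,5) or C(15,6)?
P(8,5)
P(8,5)=6,720, C(15,6)=5,005.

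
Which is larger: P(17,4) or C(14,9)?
P(17,4)

Reasoning: P(17,4)=57,120, C(14,9)=2,002.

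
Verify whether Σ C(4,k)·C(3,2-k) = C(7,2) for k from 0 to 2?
True

Solution: Vandermonde's identity gives C(7,2) = 21; RHS C(7,2) = 21.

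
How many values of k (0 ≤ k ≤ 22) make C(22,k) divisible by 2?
15

Solution: Checking C(22,k) mod 2 for k = 0..22: divisible at k = 1, 3, 5, 7, 8, 9, 10, 11, 12, 13, 14, 15, 17, 19, 21. That's 15 values.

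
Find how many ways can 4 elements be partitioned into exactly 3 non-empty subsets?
6

Reasoning: This equals S(4,3), the Stirling number of the 2nd kind.
Using the Stirling recurrence: S(n,k) = k·S(n-1,k) + S(n-1,k-1)
S(4,3) = 3·S(3,3) + S(3,2)
         = 3·1 + 3
         = 3 + 3
         = 6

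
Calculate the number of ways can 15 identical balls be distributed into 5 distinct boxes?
3,876

Solution: C(15+5-1, 5-1) = C(19, 4) = 3,876.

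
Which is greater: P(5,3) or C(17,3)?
P(5,3)=60, C(17,3)=680.
Final answer: C(17,3)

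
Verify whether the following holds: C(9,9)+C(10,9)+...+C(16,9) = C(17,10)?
Hockey stick identity gives Σ = C(17,10) = 19,448; RHS C(17,10) = 19,448.
Final answer: True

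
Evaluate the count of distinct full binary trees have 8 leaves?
429

Reasoning: Using the Catalan number formula: C_n = C(2n, n) / (n+1)
C_7 = C(14, 7) / (7+1)
     = 3432 / 8
     = 429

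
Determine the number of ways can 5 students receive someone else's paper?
Using D(n) = (n-1)[D(n-1) + D(n-2)]:
D(5) = (5-1) × [D(4) + D(3)]
      = 4 × [9 + 2]
      = 4 × 11
      = 44
Final answer: 44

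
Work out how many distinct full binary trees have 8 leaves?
429
Using the Catalan number formula: C_n = C(2n, n) / (n+1)
C_7 = C(14, 7) / (7+1)
     = 3432 / 8
     = 429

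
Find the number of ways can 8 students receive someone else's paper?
14,833

Solution: Using D(n) = (n-1)[D(n-1) + D(n-2)]:
D(8) = (8-1) × [D(7) + D(6)]
      = 7 × [1854 + 265]
      = 7 × 2119
      = 14,833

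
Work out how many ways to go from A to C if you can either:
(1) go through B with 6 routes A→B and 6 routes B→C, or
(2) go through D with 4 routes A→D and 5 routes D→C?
56
Route via B: 6×6=36. Route via D: 4×5=20. Total: 56.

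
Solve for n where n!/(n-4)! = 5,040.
10
n!/(n-4)! = n×(n-1)×(n-2)×(n-3), a product of 4 consecutive integers ≈ (n−1.5)^4. 5,040^(1/4) + 1.5 ≈ 9.9; check n = 10: 10×9×8×7 = 5,040 ✓. So n = 10.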